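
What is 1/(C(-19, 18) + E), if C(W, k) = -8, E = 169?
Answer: 1/161 ≈ 0.0062112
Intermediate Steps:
1/(C(-19, 18) + E) = 1/(-8 + 169) = 1/161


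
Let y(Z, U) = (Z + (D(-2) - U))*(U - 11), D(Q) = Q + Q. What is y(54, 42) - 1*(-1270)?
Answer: 1518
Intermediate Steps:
D(Q) = 2*Q
y(Z, U) = (-11 + U)*(-4 + Z - U) (y(Z, U) = (Z + (2*(-2) - U))*(U - 11) = (Z + (-4 - U))*(-11 + U) = (-4 + Z - U)*(-11 + U) = (-11 + U)*(-4 + Z - U))
y(54, 42) - 1*(-1270) = (44 - 1*42² - 11*54 + 7*42 + 42*54) - 1*(-1270) = (44 - 1*1764 - 594 + 294 + 2268) + 1270 = (44 - 1764 - 594 + 294 + 2268) + 1270 = 248 + 1270 = 1518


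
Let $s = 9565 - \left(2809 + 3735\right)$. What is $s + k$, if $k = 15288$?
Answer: $18309$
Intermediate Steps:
$s = 3021$ ($s = 9565 - 6544 = 3021$)
$s + k = 3021 + 15288 = 18309$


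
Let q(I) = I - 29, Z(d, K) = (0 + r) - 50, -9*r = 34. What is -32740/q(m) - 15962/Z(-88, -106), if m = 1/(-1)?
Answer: 1007795/726 ≈ 1388.1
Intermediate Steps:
r = -34/9 (r = -1/9*34 = -34/9 ≈ -3.7778)
Z(d, K) = -484/9 (Z(d, K) = (0 - 34/9) - 50 = -34/9 - 50 = -484/9)
m = -1
q(I) = -29 + I
-32740/q(m) - 15962/Z(-88, -106) = -32740/(-29 - 1) - 15962/(-484/9) = -32740/(-30) - 15962*(-9/484) = -32740*(-1/30) + 71829/242 = 3274/3 + 71829/242 = 1007795/726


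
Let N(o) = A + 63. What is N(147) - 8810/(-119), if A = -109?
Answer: 3336/119 ≈ 28.034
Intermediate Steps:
N(o) = -46 (N(o) = -109 + 63 = -46)
N(147) - 8810/(-119) = -46 - 8810/(-119) = -46 - 8810*(-1)/119 = -46 - 1*(-8810/119) = -46 + 8810/119 = 3336/119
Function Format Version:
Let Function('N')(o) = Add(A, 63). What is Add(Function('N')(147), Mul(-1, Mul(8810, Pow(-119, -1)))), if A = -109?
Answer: Rational(3336, 119) ≈ 28.034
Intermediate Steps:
Function('N')(o) = -46 (Function('N')(o) = Add(-109, 63) = -46)
Add(Function('N')(147), Mul(-1, Mul(8810, Pow(-119, -1)))) = Add(-46, Mul(-1, Mul(8810, Pow(-119, -1)))) = Add(-46, Mul(-1, Mul(8810, Rational(-1, 119)))) = Add(-46, Mul(-1, Rational(-8810, 119))) = Add(-46, Rational(8810, 119)) = Rational(3336, 119)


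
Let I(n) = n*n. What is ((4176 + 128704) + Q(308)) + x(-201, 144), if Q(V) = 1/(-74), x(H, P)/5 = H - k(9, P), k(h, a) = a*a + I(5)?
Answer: 2077179/74 ≈ 28070.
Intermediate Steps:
I(n) = n²
k(h, a) = 25 + a² (k(h, a) = a*a + 5² = a² + 25 = 25 + a²)
x(H, P) = -125 - 5*P² + 5*H (x(H, P) = 5*(H - (25 + P²)) = 5*(H + (-25 - P²)) = 5*(-25 + H - P²) = -125 - 5*P² + 5*H)
Q(V) = -1/74
((4176 + 128704) + Q(308)) + x(-201, 144) = ((4176 + 128704) - 1/74) + (-125 - 5*144² + 5*(-201)) = (132880 - 1/74) + (-125 - 5*20736 - 1005) = 9833119/74 + (-125 - 103680 - 1005) = 9833119/74 - 104810 = 2077179/74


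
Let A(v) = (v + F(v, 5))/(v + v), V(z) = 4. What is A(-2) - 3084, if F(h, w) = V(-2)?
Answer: -6169/2 ≈ -3084.5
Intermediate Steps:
F(h, w) = 4
A(v) = (4 + v)/(2*v) (A(v) = (v + 4)/(v + v) = (4 + v)/((2*v)) = (4 + v)*(1/(2*v)) = (4 + v)/(2*v))
A(-2) - 3084 = (1/2)*(4 - 2)/(-2) - 3084 = (1/2)*(-1/2)*2 - 3084 = -1/2 - 3084 = -6169/2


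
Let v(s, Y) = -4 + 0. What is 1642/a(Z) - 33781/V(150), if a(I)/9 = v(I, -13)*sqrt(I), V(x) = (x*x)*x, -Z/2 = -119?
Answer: -33781/3375000 - 821*sqrt(238)/4284 ≈ -2.9665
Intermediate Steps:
Z = 238 (Z = -2*(-119) = 238)
v(s, Y) = -4
V(x) = x**3 (V(x) = x**2*x = x**3)
a(I) = -36*sqrt(I) (a(I) = 9*(-4*sqrt(I)) = -36*sqrt(I))
1642/a(Z) - 33781/V(150) = 1642/((-36*sqrt(238))) - 33781/(150**3) = 1642*(-sqrt(238)/8568) - 33781/3375000 = -821*sqrt(238)/4284 - 33781*1/3375000 = -821*sqrt(238)/4284 - 33781/3375000 = -33781/3375000 - 821*sqrt(238)/4284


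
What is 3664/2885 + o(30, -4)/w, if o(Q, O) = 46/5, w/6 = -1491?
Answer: 16375801/12904605 ≈ 1.2690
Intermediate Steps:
w = -8946 (w = 6*(-1491) = -8946)
o(Q, O) = 46/5 (o(Q, O) = 46*(1/5) = 46/5)
3664/2885 + o(30, -4)/w = 3664/2885 + (46/5)/(-8946) = 3664*(1/2885) + (46/5)*(-1/8946) = 3664/2885 - 23/22365 = 16375801/12904605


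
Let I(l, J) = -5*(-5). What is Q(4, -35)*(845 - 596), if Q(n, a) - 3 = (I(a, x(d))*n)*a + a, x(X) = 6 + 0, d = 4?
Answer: -879468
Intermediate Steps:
x(X) = 6
I(l, J) = 25
Q(n, a) = 3 + a + 25*a*n (Q(n, a) = 3 + ((25*n)*a + a) = 3 + (25*a*n + a) = 3 + (a + 25*a*n) = 3 + a + 25*a*n)
Q(4, -35)*(845 - 596) = (3 - 35 + 25*(-35)*4)*(845 - 596) = (3 - 35 - 3500)*249 = -3532*249 = -879468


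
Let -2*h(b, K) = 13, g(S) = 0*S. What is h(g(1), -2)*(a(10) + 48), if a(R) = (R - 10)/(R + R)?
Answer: -312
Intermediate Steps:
g(S) = 0
a(R) = (-10 + R)/(2*R) (a(R) = (-10 + R)/((2*R)) = (-10 + R)*(1/(2*R)) = (-10 + R)/(2*R))
h(b, K) = -13/2 (h(b, K) = -½*13 = -13/2)
h(g(1), -2)*(a(10) + 48) = -13*((½)*(-10 + 10)/10 + 48)/2 = -13*((½)*(⅒)*0 + 48)/2 = -13*(0 + 48)/2 = -13/2*48 = -312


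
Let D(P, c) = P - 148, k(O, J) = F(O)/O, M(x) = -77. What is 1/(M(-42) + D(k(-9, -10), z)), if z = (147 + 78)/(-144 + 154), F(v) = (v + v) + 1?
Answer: -9/2008 ≈ -0.0044821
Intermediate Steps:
F(v) = 1 + 2*v (F(v) = 2*v + 1 = 1 + 2*v)
k(O, J) = (1 + 2*O)/O
z = 45/2 (z = 225/10 = 225*(1/10) = 45/2 ≈ 22.500)
D(P, c) = -148 + P
1/(M(-42) + D(k(-9, -10), z)) = 1/(-77 + (-148 + (2 + 1/(-9)))) = 1/(-77 + (-148 + (2 - 1/9))) = 1/(-77 + (-148 + 17/9)) = 1/(-77 - 1315/9) = 1/(-2008/9) = -9/2008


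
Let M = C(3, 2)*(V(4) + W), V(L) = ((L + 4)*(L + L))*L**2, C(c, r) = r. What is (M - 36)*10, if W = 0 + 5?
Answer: 20220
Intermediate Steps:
W = 5
V(L) = 2*L**3*(4 + L) (V(L) = ((4 + L)*(2*L))*L**2 = (2*L*(4 + L))*L**2 = 2*L**3*(4 + L))
M = 2058 (M = 2*(2*4**3*(4 + 4) + 5) = 2*(2*64*8 + 5) = 2*(1024 + 5) = 2*1029 = 2058)
(M - 36)*10 = (2058 - 36)*10 = 2022*10 = 20220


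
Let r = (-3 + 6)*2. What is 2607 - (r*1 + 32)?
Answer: 2569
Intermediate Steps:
r = 6 (r = 3*2 = 6)
2607 - (r*1 + 32) = 2607 - (6*1 + 32) = 2607 - (6 + 32) = 2607 - 1*38 = 2607 - 38 = 2569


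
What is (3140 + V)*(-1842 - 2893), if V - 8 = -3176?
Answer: 132580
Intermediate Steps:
V = -3168 (V = 8 - 3176 = -3168)
(3140 + V)*(-1842 - 2893) = (3140 - 3168)*(-1842 - 2893) = -28*(-4735) = 132580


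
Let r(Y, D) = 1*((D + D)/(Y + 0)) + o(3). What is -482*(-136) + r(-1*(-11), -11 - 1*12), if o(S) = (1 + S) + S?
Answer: 721103/11 ≈ 65555.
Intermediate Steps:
o(S) = 1 + 2*S
r(Y, D) = 7 + 2*D/Y (r(Y, D) = 1*((D + D)/(Y + 0)) + (1 + 2*3) = 1*((2*D)/Y) + (1 + 6) = 1*(2*D/Y) + 7 = 2*D/Y + 7 = 7 + 2*D/Y)
-482*(-136) + r(-1*(-11), -11 - 1*12) = -482*(-136) + (7 + 2*(-11 - 1*12)/((-1*(-11)))) = 65552 + (7 + 2*(-11 - 12)/11) = 65552 + (7 + 2*(-23)*(1/11)) = 65552 + (7 - 46/11) = 65552 + 31/11 = 721103/11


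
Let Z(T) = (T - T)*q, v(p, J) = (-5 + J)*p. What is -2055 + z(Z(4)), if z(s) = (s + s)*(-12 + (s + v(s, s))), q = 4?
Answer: -2055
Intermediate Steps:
v(p, J) = p*(-5 + J)
Z(T) = 0 (Z(T) = (T - T)*4 = 0*4 = 0)
z(s) = 2*s*(-12 + s + s*(-5 + s)) (z(s) = (s + s)*(-12 + (s + s*(-5 + s))) = (2*s)*(-12 + s + s*(-5 + s)) = 2*s*(-12 + s + s*(-5 + s)))
-2055 + z(Z(4)) = -2055 + 2*0*(-12 + 0 + 0*(-5 + 0)) = -2055 + 2*0*(-12 + 0 + 0*(-5)) = -2055 + 2*0*(-12 + 0 + 0) = -2055 + 2*0*(-12) = -2055 + 0 = -2055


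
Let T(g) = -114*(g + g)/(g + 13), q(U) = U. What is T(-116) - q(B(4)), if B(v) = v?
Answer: -26860/103 ≈ -260.78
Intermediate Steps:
T(g) = -228*g/(13 + g) (T(g) = -114*2*g/(13 + g) = -228*g/(13 + g))
T(-116) - q(B(4)) = -228*(-116)/(13 - 116) - 1*4 = -228*(-116)/(-103) - 4 = -228*(-116)*(-1/103) - 4 = -26448/103 - 4 = -26860/103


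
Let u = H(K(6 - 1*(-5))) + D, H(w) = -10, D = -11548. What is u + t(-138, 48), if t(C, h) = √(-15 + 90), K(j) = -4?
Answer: -11558 + 5*√3 ≈ -11549.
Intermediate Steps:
t(C, h) = 5*√3 (t(C, h) = √75 = 5*√3)
u = -11558 (u = -10 - 11548 = -11558)
u + t(-138, 48) = -11558 + 5*√3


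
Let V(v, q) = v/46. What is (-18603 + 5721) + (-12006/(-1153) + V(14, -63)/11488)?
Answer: -3921332522489/304650272 ≈ -12872.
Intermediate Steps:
V(v, q) = v/46 (V(v, q) = v*(1/46) = v/46)
(-18603 + 5721) + (-12006/(-1153) + V(14, -63)/11488) = (-18603 + 5721) + (-12006/(-1153) + ((1/46)*14)/11488) = -12882 + (-12006*(-1/1153) + (7/23)*(1/11488)) = -12882 + (12006/1153 + 7/264224) = -12882 + 3172281415/304650272 = -3921332522489/304650272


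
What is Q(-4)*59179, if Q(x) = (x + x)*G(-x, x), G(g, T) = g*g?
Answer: -7574912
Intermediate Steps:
G(g, T) = g**2
Q(x) = 2*x**3 (Q(x) = (x + x)*(-x)**2 = (2*x)*x**2 = 2*x**3)
Q(-4)*59179 = (2*(-4)**3)*59179 = (2*(-64))*59179 = -128*59179 = -7574912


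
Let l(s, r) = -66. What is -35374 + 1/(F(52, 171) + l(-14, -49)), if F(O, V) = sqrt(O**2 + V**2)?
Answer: -975933220/27589 + sqrt(31945)/27589 ≈ -35374.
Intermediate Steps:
-35374 + 1/(F(52, 171) + l(-14, -49)) = -35374 + 1/(sqrt(52**2 + 171**2) - 66) = -35374 + 1/(sqrt(2704 + 29241) - 66) = -35374 + 1/(sqrt(31945) - 66) = -35374 + 1/(-66 + sqrt(31945))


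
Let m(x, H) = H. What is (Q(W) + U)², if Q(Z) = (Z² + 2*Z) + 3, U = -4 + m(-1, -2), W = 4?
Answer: 441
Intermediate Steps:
U = -6 (U = -4 - 2 = -6)
Q(Z) = 3 + Z² + 2*Z
(Q(W) + U)² = ((3 + 4² + 2*4) - 6)² = ((3 + 16 + 8) - 6)² = (27 - 6)² = 21² = 441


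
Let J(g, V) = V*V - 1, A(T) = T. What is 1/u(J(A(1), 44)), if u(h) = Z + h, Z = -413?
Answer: 1/1522 ≈ 0.00065703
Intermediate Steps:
J(g, V) = -1 + V² (J(g, V) = V² - 1 = -1 + V²)
u(h) = -413 + h
1/u(J(A(1), 44)) = 1/(-413 + (-1 + 44²)) = 1/(-413 + (-1 + 1936)) = 1/(-413 + 1935) = 1/1522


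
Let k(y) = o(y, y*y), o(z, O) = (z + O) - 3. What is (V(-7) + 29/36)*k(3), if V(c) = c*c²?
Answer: -12319/4 ≈ -3079.8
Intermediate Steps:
o(z, O) = -3 + O + z (o(z, O) = (O + z) - 3 = -3 + O + z)
k(y) = -3 + y + y² (k(y) = -3 + y*y + y = -3 + y² + y = -3 + y + y²)
V(c) = c³
(V(-7) + 29/36)*k(3) = ((-7)³ + 29/36)*(-3 + 3 + 3²) = (-343 + 29*(1/36))*(-3 + 3 + 9) = (-343 + 29/36)*9 = -12319/36*9 = -12319/4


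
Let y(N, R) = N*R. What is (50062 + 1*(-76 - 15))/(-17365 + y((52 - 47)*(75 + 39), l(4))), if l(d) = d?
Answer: -49971/15085 ≈ -3.3126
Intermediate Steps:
(50062 + 1*(-76 - 15))/(-17365 + y((52 - 47)*(75 + 39), l(4))) = (50062 + 1*(-76 - 15))/(-17365 + ((52 - 47)*(75 + 39))*4) = (50062 + 1*(-91))/(-17365 + (5*114)*4) = (50062 - 91)/(-17365 + 570*4) = 49971/(-17365 + 2280) = 49971/(-15085) = 49971*(-1/15085) = -49971/15085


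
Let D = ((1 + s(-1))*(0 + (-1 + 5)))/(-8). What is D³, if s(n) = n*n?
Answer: -1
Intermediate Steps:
s(n) = n²
D = -1 (D = ((1 + (-1)²)*(0 + (-1 + 5)))/(-8) = ((1 + 1)*(0 + 4))*(-⅛) = (2*4)*(-⅛) = 8*(-⅛) = -1)
D³ = (-1)³ = -1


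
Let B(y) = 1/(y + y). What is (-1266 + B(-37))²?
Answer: 8776879225/5476 ≈ 1.6028e+6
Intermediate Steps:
B(y) = 1/(2*y)
(-1266 + B(-37))² = (-1266 + (½)/(-37))² = (-1266 + (½)*(-1/37))² = (-1266 - 1/74)² = (-93685/74)² = 8776879225/5476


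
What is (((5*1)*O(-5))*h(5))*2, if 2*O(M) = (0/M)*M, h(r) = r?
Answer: 0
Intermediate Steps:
O(M) = 0 (O(M) = ((0/M)*M)/2 = (0*M)/2 = (1/2)*0 = 0)
(((5*1)*O(-5))*h(5))*2 = (((5*1)*0)*5)*2 = ((5*0)*5)*2 = (0*5)*2 = 0*2 = 0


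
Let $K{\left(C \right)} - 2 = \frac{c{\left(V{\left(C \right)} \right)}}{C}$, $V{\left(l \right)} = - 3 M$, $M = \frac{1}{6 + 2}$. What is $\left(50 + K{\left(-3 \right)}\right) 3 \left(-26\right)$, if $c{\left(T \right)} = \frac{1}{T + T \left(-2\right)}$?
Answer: $- \frac{11960}{3} \approx -3986.7$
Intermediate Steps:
$M = \frac{1}{8} \approx 0.125$
$V{\left(l \right)} = - \frac{3}{8}$ ($V{\left(l \right)} = \left(-3\right) \frac{1}{8} = - \frac{3}{8}$)
$c{\left(T \right)} = - \frac{1}{T}$ ($c{\left(T \right)} = \frac{1}{T - 2 T} = \frac{1}{\left(-1\right) T} = - \frac{1}{T}$)
$K{\left(C \right)} = 2 + \frac{8}{3 C}$ ($K{\left(C \right)} = 2 + \frac{\left(-1\right) \frac{1}{- \frac{3}{8}}}{C} = 2 + \frac{\left(-1\right) \left(- \frac{8}{3}\right)}{C} = 2 + \frac{8}{3 C}$)
$\left(50 + K{\left(-3 \right)}\right) 3 \left(-26\right) = \left(50 + \left(2 + \frac{8}{3 \left(-3\right)}\right)\right) 3 \left(-26\right) = \left(50 + \left(2 + \frac{8}{3} \left(- \frac{1}{3}\right)\right)\right) \left(-78\right) = \left(50 + \left(2 - \frac{8}{9}\right)\right) \left(-78\right) = \left(50 + \frac{10}{9}\right) \left(-78\right) = \frac{460}{9} \left(-78\right) = - \frac{11960}{3}$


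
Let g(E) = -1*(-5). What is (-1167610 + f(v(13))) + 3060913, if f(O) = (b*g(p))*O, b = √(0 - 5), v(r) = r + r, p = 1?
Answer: 1893303 + 130*I*√5 ≈ 1.8933e+6 + 290.69*I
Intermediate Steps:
g(E) = 5
v(r) = 2*r
b = I*√5 (b = √(-5) = I*√5 ≈ 2.2361*I)
f(O) = 5*I*O*√5 (f(O) = ((I*√5)*5)*O = (5*I*√5)*O = 5*I*O*√5)
(-1167610 + f(v(13))) + 3060913 = (-1167610 + 5*I*(2*13)*√5) + 3060913 = (-1167610 + 5*I*26*√5) + 3060913 = (-1167610 + 130*I*√5) + 3060913 = 1893303 + 130*I*√5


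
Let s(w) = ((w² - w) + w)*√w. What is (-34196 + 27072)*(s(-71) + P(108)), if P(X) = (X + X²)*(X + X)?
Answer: -18114565248 - 35912084*I*√71 ≈ -1.8115e+10 - 3.026e+8*I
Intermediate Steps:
P(X) = 2*X*(X + X²) (P(X) = (X + X²)*(2*X) = 2*X*(X + X²))
s(w) = w^(5/2) (s(w) = w²*√w = w^(5/2))
(-34196 + 27072)*(s(-71) + P(108)) = (-34196 + 27072)*((-71)^(5/2) + 2*108²*(1 + 108)) = -7124*(5041*I*√71 + 2*11664*109) = -7124*(5041*I*√71 + 2542752) = -7124*(2542752 + 5041*I*√71) = -18114565248 - 35912084*I*√71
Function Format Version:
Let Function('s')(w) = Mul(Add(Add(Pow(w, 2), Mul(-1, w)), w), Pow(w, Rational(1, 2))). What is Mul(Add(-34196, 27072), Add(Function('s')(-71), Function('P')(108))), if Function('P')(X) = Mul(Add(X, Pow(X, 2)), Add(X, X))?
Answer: Add(-18114565248, Mul(-35912084, I, Pow(71, Rational(1, 2)))) ≈ Add(-1.8115e+10, Mul(-3.0260e+8, I))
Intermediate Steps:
Function('P')(X) = Mul(2, X, Add(X, Pow(X, 2))) (Function('P')(X) = Mul(Add(X, Pow(X, 2)), Mul(2, X)) = Mul(2, X, Add(X, Pow(X, 2))))
Function('s')(w) = Pow(w, Rational(5, 2)) (Function('s')(w) = Mul(Pow(w, 2), Pow(w, Rational(1, 2))) = Pow(w, Rational(5, 2)))
Mul(Add(-34196, 27072), Add(Function('s')(-71), Function('P')(108))) = Mul(Add(-34196, 27072), Add(Pow(-71, Rational(5, 2)), Mul(2, Pow(108, 2), Add(1, 108)))) = Mul(-7124, Add(Mul(5041, I, Pow(71, Rational(1, 2))), Mul(2, 11664, 109))) = Mul(-7124, Add(Mul(5041, I, Pow(71, Rational(1, 2))), 2542752)) = Mul(-7124, Add(2542752, Mul(5041, I, Pow(71, Rational(1, 2))))) = Add(-18114565248, Mul(-35912084, I, Pow(71, Rational(1, 2))))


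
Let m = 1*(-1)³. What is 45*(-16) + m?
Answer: -721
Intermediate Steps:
m = -1 (m = 1*(-1) = -1)
45*(-16) + m = 45*(-16) - 1 = -720 - 1 = -721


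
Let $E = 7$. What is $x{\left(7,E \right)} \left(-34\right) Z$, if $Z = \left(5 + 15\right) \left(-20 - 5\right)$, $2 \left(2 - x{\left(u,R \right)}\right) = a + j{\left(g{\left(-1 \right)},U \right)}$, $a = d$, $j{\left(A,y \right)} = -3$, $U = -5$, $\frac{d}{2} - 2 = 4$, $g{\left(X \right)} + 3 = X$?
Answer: $-42500$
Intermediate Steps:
$g{\left(X \right)} = -3 + X$
$d = 12$ ($d = 4 + 2 \cdot 4 = 4 + 8 = 12$)
$a = 12$
$x{\left(u,R \right)} = - \frac{5}{2}$ ($x{\left(u,R \right)} = 2 - \frac{12 - 3}{2} = 2 - \frac{9}{2} = - \frac{5}{2}$)
$Z = -500$ ($Z = 20 \left(-25\right) = -500$)
$x{\left(7,E \right)} \left(-34\right) Z = \left(- \frac{5}{2}\right) \left(-34\right) \left(-500\right) = 85 \left(-500\right) = -42500$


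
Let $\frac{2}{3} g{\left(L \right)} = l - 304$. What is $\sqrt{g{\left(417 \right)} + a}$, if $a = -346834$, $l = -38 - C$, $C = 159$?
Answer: $\frac{i \sqrt{1390342}}{2} \approx 589.56 i$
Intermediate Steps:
$l = -197$ ($l = -38 - 159 = -197$)
$g{\left(L \right)} = - \frac{1503}{2}$ ($g{\left(L \right)} = \frac{3 \left(-197 - 304\right)}{2} = \frac{3}{2} \left(-501\right) = - \frac{1503}{2}$)
$\sqrt{g{\left(417 \right)} + a} = \sqrt{- \frac{1503}{2} - 346834} = \sqrt{- \frac{695171}{2}} = \frac{i \sqrt{1390342}}{2}$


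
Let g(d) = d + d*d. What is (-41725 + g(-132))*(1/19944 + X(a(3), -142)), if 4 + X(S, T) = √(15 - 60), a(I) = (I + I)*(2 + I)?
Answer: 1949142575/19944 - 73299*I*√5 ≈ 97731.0 - 1.639e+5*I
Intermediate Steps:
a(I) = 2*I*(2 + I) (a(I) = (2*I)*(2 + I) = 2*I*(2 + I))
g(d) = d + d²
X(S, T) = -4 + 3*I*√5 (X(S, T) = -4 + √(15 - 60) = -4 + √(-45) = -4 + 3*I*√5)
(-41725 + g(-132))*(1/19944 + X(a(3), -142)) = (-41725 - 132*(1 - 132))*(1/19944 + (-4 + 3*I*√5)) = (-41725 - 132*(-131))*(1/19944 + (-4 + 3*I*√5)) = (-41725 + 17292)*(-79775/19944 + 3*I*√5) = -24433*(-79775/19944 + 3*I*√5) = 1949142575/19944 - 73299*I*√5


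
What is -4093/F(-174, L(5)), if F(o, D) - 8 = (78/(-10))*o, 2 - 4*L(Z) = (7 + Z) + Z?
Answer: -20465/6826 ≈ -2.9981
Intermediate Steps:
L(Z) = -5/4 - Z/2 (L(Z) = 1/2 - ((7 + Z) + Z)/4 = 1/2 - (7 + 2*Z)/4 = 1/2 + (-7/4 - Z/2) = -5/4 - Z/2)
F(o, D) = 8 - 39*o/5 (F(o, D) = 8 + (78/(-10))*o = 8 + (78*(-1/10))*o = 8 - 39*o/5)
-4093/F(-174, L(5)) = -4093/(8 - 39/5*(-174)) = -4093/(8 + 6786/5) = -4093/6826/5 = -4093*5/6826 = -20465/6826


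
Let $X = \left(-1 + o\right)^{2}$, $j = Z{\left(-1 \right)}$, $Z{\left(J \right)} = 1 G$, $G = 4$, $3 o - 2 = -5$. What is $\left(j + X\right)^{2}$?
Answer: $64$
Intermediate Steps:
$o = -1$ ($o = \frac{2}{3} + \frac{1}{3} \left(-5\right) = \frac{2}{3} - \frac{5}{3} = -1$)
$Z{\left(J \right)} = 4$ ($Z{\left(J \right)} = 1 \cdot 4 = 4$)
$j = 4$
$X = 4$ ($X = \left(-1 - 1\right)^{2} = \left(-2\right)^{2} = 4$)
$\left(j + X\right)^{2} = \left(4 + 4\right)^{2} = 8^{2} = 64$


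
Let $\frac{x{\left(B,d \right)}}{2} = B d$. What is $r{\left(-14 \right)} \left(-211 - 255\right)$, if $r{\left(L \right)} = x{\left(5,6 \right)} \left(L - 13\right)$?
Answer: $754920$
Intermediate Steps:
$x{\left(B,d \right)} = 2 B d$
$r{\left(L \right)} = -780 + 60 L$ ($r{\left(L \right)} = 2 \cdot 5 \cdot 6 \left(L - 13\right) = 60 \left(-13 + L\right) = -780 + 60 L$)
$r{\left(-14 \right)} \left(-211 - 255\right) = \left(-780 + 60 \left(-14\right)\right) \left(-211 - 255\right) = \left(-780 - 840\right) \left(-466\right) = \left(-1620\right) \left(-466\right) = 754920$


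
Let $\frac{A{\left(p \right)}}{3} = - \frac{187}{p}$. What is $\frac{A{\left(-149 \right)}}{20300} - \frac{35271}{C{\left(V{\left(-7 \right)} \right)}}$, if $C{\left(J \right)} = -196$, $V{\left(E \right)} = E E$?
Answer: $\frac{1905076851}{10586450} \approx 179.95$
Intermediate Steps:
$V{\left(E \right)} = E^{2}$
$A{\left(p \right)} = - \frac{561}{p}$ ($A{\left(p \right)} = 3 \left(- \frac{187}{p}\right) = - \frac{561}{p}$)
$\frac{A{\left(-149 \right)}}{20300} - \frac{35271}{C{\left(V{\left(-7 \right)} \right)}} = \frac{\left(-561\right) \frac{1}{-149}}{20300} - \frac{35271}{-196} = \left(-561\right) \left(- \frac{1}{149}\right) \frac{1}{20300} - - \frac{35271}{196} = \frac{561}{149} \cdot \frac{1}{20300} + \frac{35271}{196} = \frac{561}{3024700} + \frac{35271}{196} = \frac{1905076851}{10586450}$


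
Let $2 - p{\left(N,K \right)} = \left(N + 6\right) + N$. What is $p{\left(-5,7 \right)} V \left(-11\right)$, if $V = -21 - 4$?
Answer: $1650$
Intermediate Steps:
$V = -25$ ($V = -21 - 4 = -25$)
$p{\left(N,K \right)} = -4 - 2 N$ ($p{\left(N,K \right)} = 2 - \left(\left(N + 6\right) + N\right) = 2 - \left(\left(6 + N\right) + N\right) = 2 - \left(6 + 2 N\right) = -4 - 2 N$)
$p{\left(-5,7 \right)} V \left(-11\right) = \left(-4 - -10\right) \left(-25\right) \left(-11\right) = \left(-4 + 10\right) \left(-25\right) \left(-11\right) = 6 \left(-25\right) \left(-11\right) = \left(-150\right) \left(-11\right) = 1650$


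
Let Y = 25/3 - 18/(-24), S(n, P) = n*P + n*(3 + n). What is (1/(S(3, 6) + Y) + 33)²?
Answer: 319158225/292681 ≈ 1090.5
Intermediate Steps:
S(n, P) = P*n + n*(3 + n)
Y = 109/12 (Y = 25*(⅓) - 18*(-1/24) = 25/3 + ¾ = 109/12 ≈ 9.0833)
(1/(S(3, 6) + Y) + 33)² = (1/(3*(3 + 6 + 3) + 109/12) + 33)² = (1/(3*12 + 109/12) + 33)² = (1/(36 + 109/12) + 33)² = (1/(541/12) + 33)² = (12/541 + 33)² = (17865/541)² = 319158225/292681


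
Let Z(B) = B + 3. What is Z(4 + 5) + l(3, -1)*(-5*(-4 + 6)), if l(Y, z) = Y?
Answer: -18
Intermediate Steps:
Z(B) = 3 + B
Z(4 + 5) + l(3, -1)*(-5*(-4 + 6)) = (3 + (4 + 5)) + 3*(-5*(-4 + 6)) = (3 + 9) + 3*(-5*2) = 12 + 3*(-10) = 12 - 30 = -18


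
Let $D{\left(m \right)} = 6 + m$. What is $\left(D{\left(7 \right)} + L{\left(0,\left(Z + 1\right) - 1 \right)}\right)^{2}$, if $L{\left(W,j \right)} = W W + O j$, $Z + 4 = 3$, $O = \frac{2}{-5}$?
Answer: $\frac{4489}{25} \approx 179.56$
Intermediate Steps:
$O = - \frac{2}{5}$ ($O = 2 \left(- \frac{1}{5}\right) = - \frac{2}{5} \approx -0.4$)
$Z = -1$ ($Z = -4 + 3 = -1$)
$L{\left(W,j \right)} = W^{2} - \frac{2 j}{5}$ ($L{\left(W,j \right)} = W W - \frac{2 j}{5} = W^{2} - \frac{2 j}{5}$)
$\left(D{\left(7 \right)} + L{\left(0,\left(Z + 1\right) - 1 \right)}\right)^{2} = \left(\left(6 + 7\right) - \left(0 + \frac{2 \left(\left(-1 + 1\right) - 1\right)}{5}\right)\right)^{2} = \left(13 + \left(0 - \frac{2 \left(0 - 1\right)}{5}\right)\right)^{2} = \left(13 + \left(0 - - \frac{2}{5}\right)\right)^{2} = \left(13 + \left(0 + \frac{2}{5}\right)\right)^{2} = \left(13 + \frac{2}{5}\right)^{2} = \left(\frac{67}{5}\right)^{2} = \frac{4489}{25}$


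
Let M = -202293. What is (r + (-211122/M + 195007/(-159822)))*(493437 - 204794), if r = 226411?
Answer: 18058836598198940981/276332238 ≈ 6.5352e+10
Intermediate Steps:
(r + (-211122/M + 195007/(-159822)))*(493437 - 204794) = (226411 + (-211122/(-202293) + 195007/(-159822)))*(493437 - 204794) = (226411 + (-211122*(-1/202293) + 195007*(-1/159822)))*288643 = (226411 + (23458/22477 - 195007/159822))*288643 = (226411 - 48774451/276332238)*288643 = (62564609563367/276332238)*288643 = 18058836598198940981/276332238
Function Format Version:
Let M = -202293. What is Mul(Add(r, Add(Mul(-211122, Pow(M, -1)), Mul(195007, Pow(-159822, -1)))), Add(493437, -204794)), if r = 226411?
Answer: Rational(18058836598198940981, 276332238) ≈ 6.5352e+10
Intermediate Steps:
Mul(Add(r, Add(Mul(-211122, Pow(M, -1)), Mul(195007, Pow(-159822, -1)))), Add(493437, -204794)) = Mul(Add(226411, Add(Mul(-211122, Pow(-202293, -1)), Mul(195007, Pow(-159822, -1)))), Add(493437, -204794)) = Mul(Add(226411, Add(Mul(-211122, Rational(-1, 202293)), Mul(195007, Rational(-1, 159822)))), 288643) = Mul(Add(226411, Add(Rational(23458, 22477), Rational(-195007, 159822))), 288643) = Mul(Add(226411, Rational(-48774451, 276332238)), 288643) = Mul(Rational(62564609563367, 276332238), 288643) = Rational(18058836598198940981, 276332238)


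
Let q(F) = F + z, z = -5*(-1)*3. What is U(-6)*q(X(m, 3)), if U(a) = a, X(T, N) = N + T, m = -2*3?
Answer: -72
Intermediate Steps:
m = -6
z = 15 (z = 5*3 = 15)
q(F) = 15 + F (q(F) = F + 15 = 15 + F)
U(-6)*q(X(m, 3)) = -6*(15 + (3 - 6)) = -6*(15 - 3) = -6*12 = -72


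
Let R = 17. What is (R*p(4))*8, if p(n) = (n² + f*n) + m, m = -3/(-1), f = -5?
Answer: -136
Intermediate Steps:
m = 3 (m = -3*(-1) = 3)
p(n) = 3 + n² - 5*n (p(n) = (n² - 5*n) + 3 = 3 + n² - 5*n)
(R*p(4))*8 = (17*(3 + 4² - 5*4))*8 = (17*(3 + 16 - 20))*8 = (17*(-1))*8 = -17*8 = -136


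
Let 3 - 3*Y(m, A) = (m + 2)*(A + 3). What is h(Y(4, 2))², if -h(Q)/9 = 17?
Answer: 23409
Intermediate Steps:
Y(m, A) = 1 - (2 + m)*(3 + A)/3 (Y(m, A) = 1 - (m + 2)*(A + 3)/3 = 1 - (2 + m)*(3 + A)/3)
h(Q) = -153 (h(Q) = -9*17 = -153)
h(Y(4, 2))² = (-153)² = 23409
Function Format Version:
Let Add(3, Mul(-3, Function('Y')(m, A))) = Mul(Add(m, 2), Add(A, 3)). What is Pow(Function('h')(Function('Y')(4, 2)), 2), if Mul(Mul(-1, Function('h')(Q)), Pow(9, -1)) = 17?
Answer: 23409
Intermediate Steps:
Function('Y')(m, A) = Add(1, Mul(Rational(-1, 3), Add(2, m), Add(3, A))) (Function('Y')(m, A) = Add(1, Mul(Rational(-1, 3), Mul(Add(m, 2), Add(A, 3)))) = Add(1, Mul(Rational(-1, 3), Mul(Add(2, m), Add(3, A)))) = Add(1, Mul(Rational(-1, 3), Add(2, m), Add(3, A))))
Function('h')(Q) = -153 (Function('h')(Q) = Mul(-9, 17) = -153)
Pow(Function('h')(Function('Y')(4, 2)), 2) = Pow(-153, 2) = 23409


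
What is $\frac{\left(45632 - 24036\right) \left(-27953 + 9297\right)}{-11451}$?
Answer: $\frac{36626816}{1041} \approx 35184.0$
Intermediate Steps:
$\frac{\left(45632 - 24036\right) \left(-27953 + 9297\right)}{-11451} = 21596 \left(-18656\right) \left(- \frac{1}{11451}\right) = \left(-402894976\right) \left(- \frac{1}{11451}\right) = \frac{36626816}{1041}$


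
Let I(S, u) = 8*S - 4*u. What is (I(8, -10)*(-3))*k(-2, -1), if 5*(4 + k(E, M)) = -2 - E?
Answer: 1248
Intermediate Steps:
k(E, M) = -22/5 - E/5 (k(E, M) = -4 + (-2 - E)/5 = -4 + (-2/5 - E/5) = -22/5 - E/5)
I(S, u) = -4*u + 8*S
(I(8, -10)*(-3))*k(-2, -1) = ((-4*(-10) + 8*8)*(-3))*(-22/5 - 1/5*(-2)) = ((40 + 64)*(-3))*(-22/5 + 2/5) = (104*(-3))*(-4) = -312*(-4) = 1248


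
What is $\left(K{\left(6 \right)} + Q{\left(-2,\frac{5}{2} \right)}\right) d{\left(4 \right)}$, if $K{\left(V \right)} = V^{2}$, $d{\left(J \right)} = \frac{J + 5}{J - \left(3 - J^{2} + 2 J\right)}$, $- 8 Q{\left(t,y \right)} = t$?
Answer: $\frac{145}{4} \approx 36.25$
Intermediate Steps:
$Q{\left(t,y \right)} = - \frac{t}{8}$
$d{\left(J \right)} = \frac{5 + J}{-3 + J^{2} - J}$ ($d{\left(J \right)} = \frac{5 + J}{J - \left(3 - J^{2} + 2 J\right)} = \frac{5 + J}{-3 + J^{2} - J}$)
$\left(K{\left(6 \right)} + Q{\left(-2,\frac{5}{2} \right)}\right) d{\left(4 \right)} = \left(6^{2} - - \frac{1}{4}\right) \frac{5 + 4}{-3 + 4^{2} - 4} = \left(36 + \frac{1}{4}\right) \frac{1}{-3 + 16 - 4} \cdot 9 = \frac{145 \cdot \frac{1}{9} \cdot 9}{4} = \frac{145}{4} \cdot 1 = \frac{145}{4}$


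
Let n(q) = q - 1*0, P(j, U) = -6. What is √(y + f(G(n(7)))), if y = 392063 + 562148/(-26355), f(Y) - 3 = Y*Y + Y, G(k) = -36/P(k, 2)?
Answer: 4*√17021120105010/26355 ≈ 626.17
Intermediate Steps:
n(q) = q (n(q) = q + 0 = q)
G(k) = 6 (G(k) = -36/(-6) = -36*(-⅙) = 6)
f(Y) = 3 + Y + Y² (f(Y) = 3 + (Y*Y + Y) = 3 + (Y² + Y) = 3 + (Y + Y²) = 3 + Y + Y²)
y = 10332258217/26355 (y = 392063 + 562148*(-1/26355) = 392063 - 562148/26355 = 10332258217/26355 ≈ 3.9204e+5)
√(y + f(G(n(7)))) = √(10332258217/26355 + (3 + 6 + 6²)) = √(10332258217/26355 + (3 + 6 + 36)) = √(10332258217/26355 + 45) = √(10333444192/26355) = 4*√17021120105010/26355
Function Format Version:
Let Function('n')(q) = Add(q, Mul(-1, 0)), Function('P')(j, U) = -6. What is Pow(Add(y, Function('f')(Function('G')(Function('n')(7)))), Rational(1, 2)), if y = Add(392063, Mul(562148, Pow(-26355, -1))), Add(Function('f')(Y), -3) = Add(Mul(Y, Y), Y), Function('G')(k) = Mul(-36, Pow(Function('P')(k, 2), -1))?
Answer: Mul(Rational(4, 26355), Pow(17021120105010, Rational(1, 2))) ≈ 626.17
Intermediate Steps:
Function('n')(q) = q (Function('n')(q) = Add(q, 0) = q)
Function('G')(k) = 6 (Function('G')(k) = Mul(-36, Pow(-6, -1)) = Mul(-36, Rational(-1, 6)) = 6)
Function('f')(Y) = Add(3, Y, Pow(Y, 2)) (Function('f')(Y) = Add(3, Add(Mul(Y, Y), Y)) = Add(3, Add(Pow(Y, 2), Y)) = Add(3, Add(Y, Pow(Y, 2))) = Add(3, Y, Pow(Y, 2)))
y = Rational(10332258217, 26355) (y = Add(392063, Mul(562148, Rational(-1, 26355))) = Add(392063, Rational(-562148, 26355)) = Rational(10332258217, 26355) ≈ 3.9204e+5)
Pow(Add(y, Function('f')(Function('G')(Function('n')(7)))), Rational(1, 2)) = Pow(Add(Rational(10332258217, 26355), Add(3, 6, Pow(6, 2))), Rational(1, 2)) = Pow(Add(Rational(10332258217, 26355), Add(3, 6, 36)), Rational(1, 2)) = Pow(Add(Rational(10332258217, 26355), 45), Rational(1, 2)) = Pow(Rational(10333444192, 26355), Rational(1, 2)) = Mul(Rational(4, 26355), Pow(17021120105010, Rational(1, 2)))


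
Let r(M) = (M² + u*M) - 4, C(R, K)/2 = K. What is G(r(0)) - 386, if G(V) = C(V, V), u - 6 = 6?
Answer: -394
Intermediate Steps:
C(R, K) = 2*K
u = 12 (u = 6 + 6 = 12)
r(M) = -4 + M² + 12*M (r(M) = (M² + 12*M) - 4 = -4 + M² + 12*M)
G(V) = 2*V
G(r(0)) - 386 = 2*(-4 + 0² + 12*0) - 386 = 2*(-4 + 0 + 0) - 386 = 2*(-4) - 386 = -8 - 386 = -394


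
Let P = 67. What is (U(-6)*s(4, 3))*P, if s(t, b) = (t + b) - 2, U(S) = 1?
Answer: 335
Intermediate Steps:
s(t, b) = -2 + b + t (s(t, b) = (b + t) - 2 = -2 + b + t)
(U(-6)*s(4, 3))*P = (1*(-2 + 3 + 4))*67 = (1*5)*67 = 5*67 = 335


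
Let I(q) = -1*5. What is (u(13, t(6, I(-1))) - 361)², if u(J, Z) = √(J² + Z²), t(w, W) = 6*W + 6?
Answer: (361 - √745)² ≈ 1.1136e+5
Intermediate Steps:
I(q) = -5
t(w, W) = 6 + 6*W
(u(13, t(6, I(-1))) - 361)² = (√(13² + (6 + 6*(-5))²) - 361)² = (√(169 + (6 - 30)²) - 361)² = (√(169 + (-24)²) - 361)² = (√(169 + 576) - 361)² = (√745 - 361)² = (-361 + √745)²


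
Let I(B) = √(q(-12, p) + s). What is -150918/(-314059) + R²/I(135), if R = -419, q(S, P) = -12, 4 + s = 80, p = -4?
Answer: 55137719443/2512472 ≈ 21946.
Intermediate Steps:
s = 76 (s = -4 + 80 = 76)
I(B) = 8 (I(B) = √(-12 + 76) = √64 = 8)
-150918/(-314059) + R²/I(135) = -150918/(-314059) + (-419)²/8 = -150918*(-1/314059) + 175561*(⅛) = 150918/314059 + 175561/8 = 55137719443/2512472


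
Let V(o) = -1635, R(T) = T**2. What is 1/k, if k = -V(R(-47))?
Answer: 1/1635 ≈ 0.00061162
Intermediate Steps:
k = 1635 (k = -1*(-1635) = 1635)
1/k = 1/1635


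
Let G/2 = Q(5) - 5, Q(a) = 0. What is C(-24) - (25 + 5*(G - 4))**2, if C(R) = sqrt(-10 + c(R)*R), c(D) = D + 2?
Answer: -2025 + sqrt(518) ≈ -2002.2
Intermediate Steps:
c(D) = 2 + D
C(R) = sqrt(-10 + R*(2 + R)) (C(R) = sqrt(-10 + (2 + R)*R) = sqrt(-10 + R*(2 + R)))
G = -10 (G = 2*(0 - 5) = 2*(-5) = -10)
C(-24) - (25 + 5*(G - 4))**2 = sqrt(-10 - 24*(2 - 24)) - (25 + 5*(-10 - 4))**2 = sqrt(-10 - 24*(-22)) - (25 + 5*(-14))**2 = sqrt(-10 + 528) - (25 - 70)**2 = sqrt(518) - 1*(-45)**2 = sqrt(518) - 1*2025 = sqrt(518) - 2025 = -2025 + sqrt(518)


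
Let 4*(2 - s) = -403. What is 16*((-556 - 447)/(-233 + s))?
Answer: 64192/521 ≈ 123.21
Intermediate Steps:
s = 411/4 (s = 2 - ¼*(-403) = 2 + 403/4 = 411/4 ≈ 102.75)
16*((-556 - 447)/(-233 + s)) = 16*((-556 - 447)/(-233 + 411/4)) = 16*(-1003/(-521/4)) = 16*(-1003*(-4/521)) = 16*(4012/521) = 64192/521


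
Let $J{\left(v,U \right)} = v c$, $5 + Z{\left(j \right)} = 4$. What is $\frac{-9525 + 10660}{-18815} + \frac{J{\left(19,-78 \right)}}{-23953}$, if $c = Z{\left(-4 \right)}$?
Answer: $- \frac{5365834}{90135139} \approx -0.059531$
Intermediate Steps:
$Z{\left(j \right)} = -1$ ($Z{\left(j \right)} = -5 + 4 = -1$)
$c = -1$
$J{\left(v,U \right)} = - v$ ($J{\left(v,U \right)} = v \left(-1\right) = - v$)
$\frac{-9525 + 10660}{-18815} + \frac{J{\left(19,-78 \right)}}{-23953} = \frac{-9525 + 10660}{-18815} + \frac{\left(-1\right) 19}{-23953} = 1135 \left(- \frac{1}{18815}\right) - - \frac{19}{23953} = - \frac{227}{3763} + \frac{19}{23953} = - \frac{5365834}{90135139}$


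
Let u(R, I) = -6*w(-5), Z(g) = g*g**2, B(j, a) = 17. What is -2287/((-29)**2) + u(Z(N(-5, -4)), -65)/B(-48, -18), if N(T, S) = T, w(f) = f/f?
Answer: -43925/14297 ≈ -3.0723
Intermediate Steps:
w(f) = 1
Z(g) = g**3
u(R, I) = -6 (u(R, I) = -6*1 = -6)
-2287/((-29)**2) + u(Z(N(-5, -4)), -65)/B(-48, -18) = -2287/((-29)**2) - 6/17 = -2287/841 - 6*1/17 = -2287*1/841 - 6/17 = -2287/841 - 6/17 = -43925/14297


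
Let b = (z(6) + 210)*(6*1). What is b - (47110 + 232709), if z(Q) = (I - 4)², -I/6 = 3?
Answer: -275655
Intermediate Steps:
I = -18 (I = -6*3 = -18)
z(Q) = 484 (z(Q) = (-18 - 4)² = (-22)² = 484)
b = 4164 (b = (484 + 210)*(6*1) = 694*6 = 4164)
b - (47110 + 232709) = 4164 - (47110 + 232709) = 4164 - 1*279819 = 4164 - 279819 = -275655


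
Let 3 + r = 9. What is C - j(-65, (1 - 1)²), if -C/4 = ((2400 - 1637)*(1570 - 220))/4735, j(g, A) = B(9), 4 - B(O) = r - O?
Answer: -830669/947 ≈ -877.16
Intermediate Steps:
r = 6 (r = -3 + 9 = 6)
B(O) = -2 + O (B(O) = 4 - (6 - O) = 4 + (-6 + O) = -2 + O)
j(g, A) = 7 (j(g, A) = -2 + 9 = 7)
C = -824040/947 (C = -4*(2400 - 1637)*(1570 - 220)/4735 = -4*763*1350/4735 = -4120200/4735 = -4*206010/947 = -824040/947 ≈ -870.16)
C - j(-65, (1 - 1)²) = -824040/947 - 1*7 = -824040/947 - 7 = -830669/947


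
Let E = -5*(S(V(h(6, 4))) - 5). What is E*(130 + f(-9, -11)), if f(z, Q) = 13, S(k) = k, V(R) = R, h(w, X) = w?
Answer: -715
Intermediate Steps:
E = -5 (E = -5*(6 - 5) = -5*1 = -5)
E*(130 + f(-9, -11)) = -5*(130 + 13) = -5*143 = -715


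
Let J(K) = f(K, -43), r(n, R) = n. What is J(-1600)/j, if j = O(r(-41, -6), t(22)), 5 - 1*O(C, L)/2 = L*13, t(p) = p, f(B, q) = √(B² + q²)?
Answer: -√2561849/562 ≈ -2.8480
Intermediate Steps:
J(K) = √(1849 + K²) (J(K) = √(K² + (-43)²) = √(K² + 1849) = √(1849 + K²))
O(C, L) = 10 - 26*L (O(C, L) = 10 - 2*L*13 = 10 - 26*L)
j = -562 (j = 10 - 26*22 = 10 - 572 = -562)
J(-1600)/j = √(1849 + (-1600)²)/(-562) = √(1849 + 2560000)*(-1/562) = √2561849*(-1/562) = -√2561849/562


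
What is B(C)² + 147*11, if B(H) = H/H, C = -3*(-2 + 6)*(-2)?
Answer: 1618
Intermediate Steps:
C = 24 (C = -12*(-2) = -3*(-8) = 24)
B(H) = 1
B(C)² + 147*11 = 1² + 147*11 = 1 + 1617 = 1618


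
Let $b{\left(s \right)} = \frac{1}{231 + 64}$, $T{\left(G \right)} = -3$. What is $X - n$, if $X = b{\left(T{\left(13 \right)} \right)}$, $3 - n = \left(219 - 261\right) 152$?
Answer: $- \frac{1884164}{295} \approx -6387.0$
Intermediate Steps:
$n = 6387$ ($n = 3 - \left(219 - 261\right) 152 = 3 - \left(-42\right) 152 = 3 - -6384 = 3 + 6384 = 6387$)
$b{\left(s \right)} = \frac{1}{295}$
$X = \frac{1}{295} \approx 0.0033898$
$X - n = \frac{1}{295} - 6387 = - \frac{1884164}{295}$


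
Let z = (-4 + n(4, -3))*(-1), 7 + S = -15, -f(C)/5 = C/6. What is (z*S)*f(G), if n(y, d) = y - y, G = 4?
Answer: 880/3 ≈ 293.33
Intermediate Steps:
f(C) = -5*C/6
n(y, d) = 0
S = -22 (S = -7 - 15 = -22)
z = 4 (z = (-4 + 0)*(-1) = -4*(-1) = 4)
(z*S)*f(G) = (4*(-22))*(-5/6*4) = -88*(-10/3) = 880/3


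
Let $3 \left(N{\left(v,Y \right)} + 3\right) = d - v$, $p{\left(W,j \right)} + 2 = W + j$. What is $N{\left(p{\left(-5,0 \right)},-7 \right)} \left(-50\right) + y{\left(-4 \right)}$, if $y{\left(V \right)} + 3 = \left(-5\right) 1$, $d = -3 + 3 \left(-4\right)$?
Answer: $\frac{826}{3} \approx 275.33$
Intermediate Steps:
$d = -15$ ($d = -3 - 12 = -15$)
$p{\left(W,j \right)} = -2 + W + j$ ($p{\left(W,j \right)} = -2 + \left(W + j\right) = -2 + W + j$)
$N{\left(v,Y \right)} = -8 - \frac{v}{3}$ ($N{\left(v,Y \right)} = -3 + \frac{-15 - v}{3} = -3 - \left(5 + \frac{v}{3}\right) = -8 - \frac{v}{3}$)
$y{\left(V \right)} = -8$ ($y{\left(V \right)} = -3 - 5 = -8$)
$N{\left(p{\left(-5,0 \right)},-7 \right)} \left(-50\right) + y{\left(-4 \right)} = \left(-8 - \frac{-2 - 5 + 0}{3}\right) \left(-50\right) - 8 = \left(-8 - - \frac{7}{3}\right) \left(-50\right) - 8 = \left(-8 + \frac{7}{3}\right) \left(-50\right) - 8 = \left(- \frac{17}{3}\right) \left(-50\right) - 8 = \frac{850}{3} - 8 = \frac{826}{3}$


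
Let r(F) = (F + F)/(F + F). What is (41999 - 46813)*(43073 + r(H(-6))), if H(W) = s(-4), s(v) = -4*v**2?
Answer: -207358236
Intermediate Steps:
H(W) = -64 (H(W) = -4*(-4)**2 = -4*16 = -64)
r(F) = 1 (r(F) = (2*F)/((2*F)) = (2*F)*(1/(2*F)) = 1)
(41999 - 46813)*(43073 + r(H(-6))) = (41999 - 46813)*(43073 + 1) = -4814*43074 = -207358236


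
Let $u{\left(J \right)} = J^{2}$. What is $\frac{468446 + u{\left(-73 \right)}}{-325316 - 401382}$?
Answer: $- \frac{473775}{726698} \approx -0.65196$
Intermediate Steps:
$\frac{468446 + u{\left(-73 \right)}}{-325316 - 401382} = \frac{468446 + \left(-73\right)^{2}}{-325316 - 401382} = \frac{468446 + 5329}{-726698} = 473775 \left(- \frac{1}{726698}\right) = - \frac{473775}{726698}$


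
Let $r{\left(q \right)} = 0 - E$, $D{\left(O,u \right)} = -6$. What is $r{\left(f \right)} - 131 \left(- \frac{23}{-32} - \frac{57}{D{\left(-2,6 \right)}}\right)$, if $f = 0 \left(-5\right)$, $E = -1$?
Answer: $- \frac{42805}{32} \approx -1337.7$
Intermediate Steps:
$f = 0$
$r{\left(q \right)} = 1$ ($r{\left(q \right)} = 0 - -1 = 0 + 1 = 1$)
$r{\left(f \right)} - 131 \left(- \frac{23}{-32} - \frac{57}{D{\left(-2,6 \right)}}\right) = 1 - 131 \left(- \frac{23}{-32} - \frac{57}{-6}\right) = 1 - 131 \left(\left(-23\right) \left(- \frac{1}{32}\right) - - \frac{19}{2}\right) = 1 - 131 \left(\frac{23}{32} + \frac{19}{2}\right) = 1 - \frac{42837}{32} = - \frac{42805}{32}$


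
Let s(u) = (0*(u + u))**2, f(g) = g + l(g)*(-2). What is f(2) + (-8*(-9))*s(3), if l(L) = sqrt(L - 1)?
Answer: 0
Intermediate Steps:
l(L) = sqrt(-1 + L)
f(g) = g - 2*sqrt(-1 + g) (f(g) = g + sqrt(-1 + g)*(-2) = g - 2*sqrt(-1 + g))
s(u) = 0 (s(u) = (0*(2*u))**2 = 0**2 = 0)
f(2) + (-8*(-9))*s(3) = (2 - 2*sqrt(-1 + 2)) - 8*(-9)*0 = (2 - 2*sqrt(1)) + 72*0 = (2 - 2*1) + 0 = (2 - 2) + 0 = 0 + 0 = 0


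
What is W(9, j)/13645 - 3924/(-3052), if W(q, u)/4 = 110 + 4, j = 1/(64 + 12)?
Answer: 125997/95515 ≈ 1.3191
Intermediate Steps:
j = 1/76 ≈ 0.013158
W(q, u) = 456 (W(q, u) = 4*(110 + 4) = 4*114 = 456)
W(9, j)/13645 - 3924/(-3052) = 456/13645 - 3924/(-3052) = 456*(1/13645) - 3924*(-1/3052) = 456/13645 + 9/7 = 125997/95515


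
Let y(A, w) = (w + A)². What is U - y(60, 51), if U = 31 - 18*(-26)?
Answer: -11822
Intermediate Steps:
y(A, w) = (A + w)²
U = 499 (U = 31 + 468 = 499)
U - y(60, 51) = 499 - (60 + 51)² = 499 - 1*111² = 499 - 1*12321 = 499 - 12321 = -11822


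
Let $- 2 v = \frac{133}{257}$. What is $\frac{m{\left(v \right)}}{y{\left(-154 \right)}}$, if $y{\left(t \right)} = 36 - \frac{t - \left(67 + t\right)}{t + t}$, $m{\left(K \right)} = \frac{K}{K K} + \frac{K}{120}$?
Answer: $- \frac{348933299}{3228932580} \approx -0.10806$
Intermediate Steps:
$v = - \frac{133}{514}$ ($v = - \frac{133 \cdot \frac{1}{257}}{2} = \left(- \frac{1}{2}\right) \frac{133}{257} = - \frac{133}{514} \approx -0.25875$)
$m{\left(K \right)} = \frac{1}{K} + \frac{K}{120}$ ($m{\left(K \right)} = \frac{K}{K^{2}} + K \frac{1}{120} = \frac{K}{K^{2}} + \frac{K}{120} = \frac{1}{K} + \frac{K}{120}$)
$y{\left(t \right)} = 36 + \frac{67}{2 t}$ ($y{\left(t \right)} = 36 - - \frac{67}{2 t} = 36 + \frac{67}{2 t}$)
$\frac{m{\left(v \right)}}{y{\left(-154 \right)}} = \frac{\frac{1}{- \frac{133}{514}} + \frac{1}{120} \left(- \frac{133}{514}\right)}{36 + \frac{67}{2 \left(-154\right)}} = \frac{- \frac{514}{133} - \frac{133}{61680}}{36 + \frac{67}{2} \left(- \frac{1}{154}\right)} = - \frac{31721209}{8203440 \left(36 - \frac{67}{308}\right)} = - \frac{31721209}{8203440 \cdot \frac{11021}{308}} = \left(- \frac{31721209}{8203440}\right) \frac{308}{11021} = - \frac{348933299}{3228932580}$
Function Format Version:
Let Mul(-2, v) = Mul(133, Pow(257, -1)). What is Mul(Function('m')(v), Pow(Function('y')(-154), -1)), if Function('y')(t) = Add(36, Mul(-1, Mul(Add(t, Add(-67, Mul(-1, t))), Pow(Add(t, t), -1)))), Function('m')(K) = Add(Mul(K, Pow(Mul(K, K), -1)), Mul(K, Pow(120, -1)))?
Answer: Rational(-348933299, 3228932580) ≈ -0.10806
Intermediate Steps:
v = Rational(-133, 514) (v = Mul(Rational(-1, 2), Mul(133, Pow(257, -1))) = Mul(Rational(-1, 2), Mul(133, Rational(1, 257))) = Mul(Rational(-1, 2), Rational(133, 257)) = Rational(-133, 514) ≈ -0.25875)
Function('m')(K) = Add(Pow(K, -1), Mul(Rational(1, 120), K)) (Function('m')(K) = Add(Mul(K, Pow(Pow(K, 2), -1)), Mul(K, Rational(1, 120))) = Add(Mul(K, Pow(K, -2)), Mul(Rational(1, 120), K)) = Add(Pow(K, -1), Mul(Rational(1, 120), K)))
Function('y')(t) = Add(36, Mul(Rational(67, 2), Pow(t, -1))) (Function('y')(t) = Add(36, Mul(-1, Mul(-67, Pow(Mul(2, t), -1)))) = Add(36, Mul(-1, Mul(-67, Mul(Rational(1, 2), Pow(t, -1))))) = Add(36, Mul(-1, Mul(Rational(-67, 2), Pow(t, -1)))) = Add(36, Mul(Rational(67, 2), Pow(t, -1))))
Mul(Function('m')(v), Pow(Function('y')(-154), -1)) = Mul(Add(Pow(Rational(-133, 514), -1), Mul(Rational(1, 120), Rational(-133, 514))), Pow(Add(36, Mul(Rational(67, 2), Pow(-154, -1))), -1)) = Mul(Add(Rational(-514, 133), Rational(-133, 61680)), Pow(Add(36, Mul(Rational(67, 2), Rational(-1, 154))), -1)) = Mul(Rational(-31721209, 8203440), Pow(Add(36, Rational(-67, 308)), -1)) = Mul(Rational(-31721209, 8203440), Pow(Rational(11021, 308), -1)) = Mul(Rational(-31721209, 8203440), Rational(308, 11021)) = Rational(-348933299, 3228932580)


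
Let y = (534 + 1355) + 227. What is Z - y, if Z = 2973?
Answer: 857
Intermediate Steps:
y = 2116 (y = 1889 + 227 = 2116)
Z - y = 2973 - 1*2116 = 2973 - 2116 = 857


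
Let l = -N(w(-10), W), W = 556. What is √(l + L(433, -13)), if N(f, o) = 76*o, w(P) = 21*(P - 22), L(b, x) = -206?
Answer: 3*I*√4718 ≈ 206.06*I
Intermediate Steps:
w(P) = -462 + 21*P (w(P) = 21*(-22 + P) = -462 + 21*P)
l = -42256 (l = -76*556 = -1*42256 = -42256)
√(l + L(433, -13)) = √(-42256 - 206) = √(-42462) = 3*I*√4718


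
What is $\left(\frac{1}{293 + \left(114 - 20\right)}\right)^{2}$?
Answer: $\frac{1}{149769} \approx 6.6769 \cdot 10^{-6}$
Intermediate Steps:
$\left(\frac{1}{293 + \left(114 - 20\right)}\right)^{2} = \left(\frac{1}{293 + 94}\right)^{2} = \left(\frac{1}{387}\right)^{2} = \frac{1}{149769}$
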